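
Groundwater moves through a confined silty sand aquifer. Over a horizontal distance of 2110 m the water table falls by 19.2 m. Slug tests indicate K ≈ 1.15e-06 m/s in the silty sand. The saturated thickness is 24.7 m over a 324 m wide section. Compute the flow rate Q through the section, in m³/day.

7.24

Convert K: 1.15e-06 m/s × 86400 = 0.09936 m/day.
Cross-sectional area A = 324 × 24.7 = 8003 m².
Hydraulic gradient i = Δh / L = 19.2 / 2110 = 0.009100.
Darcy's law: Q = K · A · i = 0.09936 × 8003 × 0.009100 = 7.236 m³/day.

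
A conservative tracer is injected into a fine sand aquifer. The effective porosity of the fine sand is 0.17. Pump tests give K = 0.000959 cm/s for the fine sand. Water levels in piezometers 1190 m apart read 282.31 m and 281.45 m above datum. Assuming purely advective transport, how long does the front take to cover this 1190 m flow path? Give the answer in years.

Convert K: 0.000959 cm/s × 864 = 0.8286 m/day.
Hydraulic gradient i = (282.31 − 281.45) / 1190 = 0.86 / 1190 = 0.0007227.
Darcy flux q = K · i = 0.8286 × 0.0007227 = 0.0005988 m/day.
Seepage velocity v = q / n_e = 0.0005988 / 0.17 = 0.003522 m/day.
Travel time t = L / v = 1190 / 0.003522 = 3.378e+05 days = 925.0 years.

925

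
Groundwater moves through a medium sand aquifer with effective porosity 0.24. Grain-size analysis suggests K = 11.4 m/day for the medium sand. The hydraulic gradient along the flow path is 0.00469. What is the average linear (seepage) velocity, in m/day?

0.223

Hydraulic gradient i = 0.00469.
Darcy flux q = K · i = 11.40 × 0.004690 = 0.05347 m/day.
Seepage velocity v = q / n_e = 0.05347 / 0.24 = 0.2228 m/day.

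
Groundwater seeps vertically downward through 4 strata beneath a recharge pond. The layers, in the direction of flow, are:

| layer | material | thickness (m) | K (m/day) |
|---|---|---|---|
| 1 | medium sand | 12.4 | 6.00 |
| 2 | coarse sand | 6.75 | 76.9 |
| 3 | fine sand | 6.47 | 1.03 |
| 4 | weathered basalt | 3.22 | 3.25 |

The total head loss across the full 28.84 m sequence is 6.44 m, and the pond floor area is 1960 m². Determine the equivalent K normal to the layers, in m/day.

Flow is perpendicular to layering, so the layers act in series and the equivalent K is the thickness-weighted harmonic mean.
Total thickness L = 12.4 + 6.75 + 6.47 + 3.22 = 28.84 m.
Σ(b_i/K_i) = 12.4/6.00 + 6.75/76.9 + 6.47/1.03 + 3.22/3.25 = 9.427 d.
K_eq = L / Σ(b_i/K_i) = 28.84 / 9.427 = 3.059 m/day.

3.06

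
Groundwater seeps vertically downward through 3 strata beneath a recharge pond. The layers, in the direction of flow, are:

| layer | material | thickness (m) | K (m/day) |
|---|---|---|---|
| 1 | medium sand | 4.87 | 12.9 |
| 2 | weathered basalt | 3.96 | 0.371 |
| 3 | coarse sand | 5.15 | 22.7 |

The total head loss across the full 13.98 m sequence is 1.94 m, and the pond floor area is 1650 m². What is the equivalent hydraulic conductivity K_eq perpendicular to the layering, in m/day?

1.24

Flow is perpendicular to layering, so the layers act in series and the equivalent K is the thickness-weighted harmonic mean.
Total thickness L = 4.87 + 3.96 + 5.15 = 13.98 m.
Σ(b_i/K_i) = 4.87/12.9 + 3.96/0.371 + 5.15/22.7 = 11.28 d.
K_eq = L / Σ(b_i/K_i) = 13.98 / 11.28 = 1.240 m/day.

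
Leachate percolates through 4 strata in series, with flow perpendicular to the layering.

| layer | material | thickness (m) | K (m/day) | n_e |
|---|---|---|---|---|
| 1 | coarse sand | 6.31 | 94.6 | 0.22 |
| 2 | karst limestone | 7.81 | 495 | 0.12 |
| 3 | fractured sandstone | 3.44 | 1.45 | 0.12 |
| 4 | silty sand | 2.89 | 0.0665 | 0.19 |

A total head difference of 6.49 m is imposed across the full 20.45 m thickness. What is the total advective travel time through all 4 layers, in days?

23.3

With flow normal to the layers, continuity requires the same specific discharge q through every layer.
Σ(b_i/K_i) = 6.31/94.6 + 7.81/495 + 3.44/1.45 + 2.89/0.0665 = 45.91 d.
q = Δh / Σ(b_i/K_i) = 6.49 / 45.91 = 0.1414 m/day.
In each layer the seepage velocity is v_i = q/n_i, so the layer transit time is t_i = b_i·n_i / q:
  layer 1 (coarse sand): t_1 = 6.31 × 0.22 / 0.1414 = 9.821 d
  layer 2 (karst limestone): t_2 = 7.81 × 0.12 / 0.1414 = 6.630 d
  layer 3 (fractured sandstone): t_3 = 3.44 × 0.12 / 0.1414 = 2.920 d
  layer 4 (silty sand): t_4 = 2.89 × 0.19 / 0.1414 = 3.885 d
Total t = Σ t_i = 23.26 days.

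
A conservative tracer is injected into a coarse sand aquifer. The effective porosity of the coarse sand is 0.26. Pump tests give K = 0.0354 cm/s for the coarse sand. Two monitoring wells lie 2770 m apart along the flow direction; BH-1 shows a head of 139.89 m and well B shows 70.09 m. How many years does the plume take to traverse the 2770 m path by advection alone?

Convert K: 0.0354 cm/s × 864 = 30.59 m/day.
Hydraulic gradient i = (139.89 − 70.09) / 2770 = 69.8 / 2770 = 0.02520.
Darcy flux q = K · i = 30.59 × 0.02520 = 0.7707 m/day.
Seepage velocity v = q / n_e = 0.7707 / 0.26 = 2.964 m/day.
Travel time t = L / v = 2770 / 2.964 = 934.5 days = 2.558 years.

2.56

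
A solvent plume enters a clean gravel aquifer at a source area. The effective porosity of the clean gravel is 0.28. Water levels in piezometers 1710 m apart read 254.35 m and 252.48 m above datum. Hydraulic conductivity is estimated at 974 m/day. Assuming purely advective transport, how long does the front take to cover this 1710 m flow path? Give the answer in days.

450

Hydraulic gradient i = (254.35 − 252.48) / 1710 = 1.87 / 1710 = 0.001094.
Darcy flux q = K · i = 974.0 × 0.001094 = 1.065 m/day.
Seepage velocity v = q / n_e = 1.065 / 0.28 = 3.804 m/day.
Travel time t = L / v = 1710 / 3.804 = 449.5 days.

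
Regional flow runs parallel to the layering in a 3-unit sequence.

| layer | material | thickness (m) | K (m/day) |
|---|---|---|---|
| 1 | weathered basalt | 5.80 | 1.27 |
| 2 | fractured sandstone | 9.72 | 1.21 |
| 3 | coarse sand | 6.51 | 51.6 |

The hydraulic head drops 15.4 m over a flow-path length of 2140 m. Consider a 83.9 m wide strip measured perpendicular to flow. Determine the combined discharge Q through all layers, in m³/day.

Flow is parallel to layering, so each bed carries its own Darcy discharge and the transmissivities add.
Σ(K_i·b_i) = 1.27×5.80 + 1.21×9.72 + 51.6×6.51 = 355.0 m²/day.
Hydraulic gradient i = Δh / L = 15.4 / 2140 = 0.007196.
Q = Σ(K_i·b_i) · W · i = 355.0 × 83.9 × 0.007196 = 214.4 m³/day.

214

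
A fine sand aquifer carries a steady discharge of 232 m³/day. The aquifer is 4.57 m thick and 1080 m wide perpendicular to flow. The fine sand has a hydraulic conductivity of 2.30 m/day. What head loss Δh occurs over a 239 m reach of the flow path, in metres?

Cross-sectional area A = 1080 × 4.57 = 4936 m².
From Q = K·A·i, i = Q / (K·A) = 232 / (2.300 × 4936) = 0.02044.
Head loss Δh = i · L = 0.02044 × 239 = 4.884 m.

4.88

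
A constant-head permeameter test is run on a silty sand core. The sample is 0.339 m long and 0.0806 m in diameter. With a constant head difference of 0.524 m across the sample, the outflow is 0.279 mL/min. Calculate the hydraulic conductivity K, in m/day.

0.0509

Cross-sectional area A = π·(d/2)² = π × (0.0806/2)² = 0.005102 m².
Convert discharge: 0.279 mL/min = 4.650e-09 m³/s.
Darcy's law rearranged: K = Q·L / (A·Δh) = 4.650e-09 × 0.339 / (0.005102 × 0.524) = 5.896e-07 m/s = 0.05094 m/day.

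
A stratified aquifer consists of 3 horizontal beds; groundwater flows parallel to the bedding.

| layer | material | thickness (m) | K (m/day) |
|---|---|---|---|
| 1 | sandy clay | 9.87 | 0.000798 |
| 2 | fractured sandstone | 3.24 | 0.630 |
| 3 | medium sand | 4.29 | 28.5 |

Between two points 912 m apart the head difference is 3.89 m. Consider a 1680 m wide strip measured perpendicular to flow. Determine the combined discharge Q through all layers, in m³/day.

Flow is parallel to layering, so each bed carries its own Darcy discharge and the transmissivities add.
Σ(K_i·b_i) = 0.000798×9.87 + 0.630×3.24 + 28.5×4.29 = 124.3 m²/day.
Hydraulic gradient i = Δh / L = 3.89 / 912 = 0.004265.
Q = Σ(K_i·b_i) · W · i = 124.3 × 1680 × 0.004265 = 890.8 m³/day.

891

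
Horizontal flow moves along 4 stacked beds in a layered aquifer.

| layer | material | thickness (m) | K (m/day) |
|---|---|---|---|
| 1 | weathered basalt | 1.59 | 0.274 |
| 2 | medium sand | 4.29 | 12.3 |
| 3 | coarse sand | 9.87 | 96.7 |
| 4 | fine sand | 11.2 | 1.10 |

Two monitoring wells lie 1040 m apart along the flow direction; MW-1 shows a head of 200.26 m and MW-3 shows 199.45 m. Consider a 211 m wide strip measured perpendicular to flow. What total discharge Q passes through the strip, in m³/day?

Flow is parallel to layering, so each bed carries its own Darcy discharge and the transmissivities add.
Σ(K_i·b_i) = 0.274×1.59 + 12.3×4.29 + 96.7×9.87 + 1.10×11.2 = 1020 m²/day.
Hydraulic gradient i = (200.26 − 199.45) / 1040 = 0.81 / 1040 = 0.0007788.
Q = Σ(K_i·b_i) · W · i = 1020 × 211 × 0.0007788 = 167.6 m³/day.

168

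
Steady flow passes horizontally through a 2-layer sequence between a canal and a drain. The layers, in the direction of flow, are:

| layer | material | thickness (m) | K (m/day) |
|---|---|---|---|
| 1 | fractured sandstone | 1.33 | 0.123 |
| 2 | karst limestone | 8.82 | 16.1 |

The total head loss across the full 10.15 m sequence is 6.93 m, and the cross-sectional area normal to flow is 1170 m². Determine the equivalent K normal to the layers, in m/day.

0.893

Flow is perpendicular to layering, so the layers act in series and the equivalent K is the thickness-weighted harmonic mean.
Total thickness L = 1.33 + 8.82 = 10.15 m.
Σ(b_i/K_i) = 1.33/0.123 + 8.82/16.1 = 11.36 d.
K_eq = L / Σ(b_i/K_i) = 10.15 / 11.36 = 0.8934 m/day.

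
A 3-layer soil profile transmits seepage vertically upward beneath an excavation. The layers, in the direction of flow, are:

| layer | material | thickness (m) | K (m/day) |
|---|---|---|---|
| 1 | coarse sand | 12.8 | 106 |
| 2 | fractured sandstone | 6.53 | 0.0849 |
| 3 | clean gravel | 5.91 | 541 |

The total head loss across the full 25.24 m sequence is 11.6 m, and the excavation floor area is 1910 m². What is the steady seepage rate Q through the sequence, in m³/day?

Flow is perpendicular to layering, so the layers act in series and the equivalent K is the thickness-weighted harmonic mean.
Total thickness L = 12.8 + 6.53 + 5.91 = 25.24 m.
Σ(b_i/K_i) = 12.8/106 + 6.53/0.0849 + 5.91/541 = 77.05 d.
K_eq = L / Σ(b_i/K_i) = 25.24 / 77.05 = 0.3276 m/day.
Q = K_eq · A · (Δh/L) = 0.3276 × 1910 × (11.6/25.24) = 287.6 m³/day.

288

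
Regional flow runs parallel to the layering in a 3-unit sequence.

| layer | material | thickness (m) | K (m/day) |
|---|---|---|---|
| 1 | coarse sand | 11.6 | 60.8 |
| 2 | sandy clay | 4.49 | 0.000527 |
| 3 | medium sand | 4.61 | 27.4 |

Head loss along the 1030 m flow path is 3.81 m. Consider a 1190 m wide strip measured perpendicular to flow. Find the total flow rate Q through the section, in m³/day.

3660

Flow is parallel to layering, so each bed carries its own Darcy discharge and the transmissivities add.
Σ(K_i·b_i) = 60.8×11.6 + 0.000527×4.49 + 27.4×4.61 = 831.6 m²/day.
Hydraulic gradient i = Δh / L = 3.81 / 1030 = 0.003699.
Q = Σ(K_i·b_i) · W · i = 831.6 × 1190 × 0.003699 = 3661 m³/day.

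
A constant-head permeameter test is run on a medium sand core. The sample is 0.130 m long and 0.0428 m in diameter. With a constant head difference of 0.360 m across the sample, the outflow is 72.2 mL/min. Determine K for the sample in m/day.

Cross-sectional area A = π·(d/2)² = π × (0.0428/2)² = 0.001439 m².
Convert discharge: 72.2 mL/min = 1.203e-06 m³/s.
Darcy's law rearranged: K = Q·L / (A·Δh) = 1.203e-06 × 0.130 / (0.001439 × 0.360) = 0.0003020 m/s = 26.10 m/day.

26.1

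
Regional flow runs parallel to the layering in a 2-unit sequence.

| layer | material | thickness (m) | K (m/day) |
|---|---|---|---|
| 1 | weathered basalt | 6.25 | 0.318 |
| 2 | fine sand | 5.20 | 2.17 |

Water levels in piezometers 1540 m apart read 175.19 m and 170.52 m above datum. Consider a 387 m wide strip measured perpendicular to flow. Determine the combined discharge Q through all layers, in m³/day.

Flow is parallel to layering, so each bed carries its own Darcy discharge and the transmissivities add.
Σ(K_i·b_i) = 0.318×6.25 + 2.17×5.20 = 13.27 m²/day.
Hydraulic gradient i = (175.19 − 170.52) / 1540 = 4.67 / 1540 = 0.003032.
Q = Σ(K_i·b_i) · W · i = 13.27 × 387 × 0.003032 = 15.57 m³/day.

15.6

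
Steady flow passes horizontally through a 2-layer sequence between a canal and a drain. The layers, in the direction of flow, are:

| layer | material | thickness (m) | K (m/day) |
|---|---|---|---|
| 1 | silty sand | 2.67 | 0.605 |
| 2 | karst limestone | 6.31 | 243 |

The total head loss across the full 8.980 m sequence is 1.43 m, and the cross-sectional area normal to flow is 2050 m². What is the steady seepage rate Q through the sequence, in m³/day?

Flow is perpendicular to layering, so the layers act in series and the equivalent K is the thickness-weighted harmonic mean.
Total thickness L = 2.67 + 6.31 = 8.980 m.
Σ(b_i/K_i) = 2.67/0.605 + 6.31/243 = 4.439 d.
K_eq = L / Σ(b_i/K_i) = 8.980 / 4.439 = 2.023 m/day.
Q = K_eq · A · (Δh/L) = 2.023 × 2050 × (1.43/8.980) = 660.4 m³/day.

660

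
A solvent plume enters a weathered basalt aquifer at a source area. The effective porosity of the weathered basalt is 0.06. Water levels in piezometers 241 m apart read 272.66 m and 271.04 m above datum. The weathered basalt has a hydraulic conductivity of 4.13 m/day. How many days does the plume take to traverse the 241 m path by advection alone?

521

Hydraulic gradient i = (272.66 − 271.04) / 241 = 1.62 / 241 = 0.006722.
Darcy flux q = K · i = 4.130 × 0.006722 = 0.02776 m/day.
Seepage velocity v = q / n_e = 0.02776 / 0.06 = 0.4627 m/day.
Travel time t = L / v = 241 / 0.4627 = 520.9 days.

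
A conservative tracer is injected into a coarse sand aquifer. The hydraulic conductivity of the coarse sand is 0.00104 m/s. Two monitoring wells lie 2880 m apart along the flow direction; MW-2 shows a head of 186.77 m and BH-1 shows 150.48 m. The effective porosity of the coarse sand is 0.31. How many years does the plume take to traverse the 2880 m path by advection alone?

Convert K: 0.00104 m/s × 86400 = 89.86 m/day.
Hydraulic gradient i = (186.77 − 150.48) / 2880 = 36.29 / 2880 = 0.01260.
Darcy flux q = K · i = 89.86 × 0.01260 = 1.132 m/day.
Seepage velocity v = q / n_e = 1.132 / 0.31 = 3.652 m/day.
Travel time t = L / v = 2880 / 3.652 = 788.5 days = 2.159 years.

2.16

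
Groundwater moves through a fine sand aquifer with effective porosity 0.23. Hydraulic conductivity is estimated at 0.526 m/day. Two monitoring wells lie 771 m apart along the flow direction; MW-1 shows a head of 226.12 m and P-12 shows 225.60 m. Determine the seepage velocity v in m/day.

0.00154

Hydraulic gradient i = (226.12 − 225.60) / 771 = 0.52 / 771 = 0.0006744.
Darcy flux q = K · i = 0.5260 × 0.0006744 = 0.0003548 m/day.
Seepage velocity v = q / n_e = 0.0003548 / 0.23 = 0.001542 m/day.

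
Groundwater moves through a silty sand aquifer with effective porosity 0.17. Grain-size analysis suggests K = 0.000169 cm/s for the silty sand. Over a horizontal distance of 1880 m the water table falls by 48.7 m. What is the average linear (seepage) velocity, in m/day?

Convert K: 0.000169 cm/s × 864 = 0.1460 m/day.
Hydraulic gradient i = Δh / L = 48.7 / 1880 = 0.02590.
Darcy flux q = K · i = 0.1460 × 0.02590 = 0.003782 m/day.
Seepage velocity v = q / n_e = 0.003782 / 0.17 = 0.02225 m/day.

0.0222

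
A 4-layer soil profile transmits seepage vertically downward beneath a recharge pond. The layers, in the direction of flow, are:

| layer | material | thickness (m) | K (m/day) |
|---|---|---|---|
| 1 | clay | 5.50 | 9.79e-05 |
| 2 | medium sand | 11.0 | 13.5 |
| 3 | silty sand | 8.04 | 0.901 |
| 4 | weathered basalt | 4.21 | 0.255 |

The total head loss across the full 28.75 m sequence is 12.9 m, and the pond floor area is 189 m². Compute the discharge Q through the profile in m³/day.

Flow is perpendicular to layering, so the layers act in series and the equivalent K is the thickness-weighted harmonic mean.
Total thickness L = 5.50 + 11.0 + 8.04 + 4.21 = 28.75 m.
Σ(b_i/K_i) = 5.50/9.79e-05 + 11.0/13.5 + 8.04/0.901 + 4.21/0.255 = 56206 d.
K_eq = L / Σ(b_i/K_i) = 28.75 / 56206 = 0.0005115 m/day.
Q = K_eq · A · (Δh/L) = 0.0005115 × 189 × (12.9/28.75) = 0.04338 m³/day.

0.0434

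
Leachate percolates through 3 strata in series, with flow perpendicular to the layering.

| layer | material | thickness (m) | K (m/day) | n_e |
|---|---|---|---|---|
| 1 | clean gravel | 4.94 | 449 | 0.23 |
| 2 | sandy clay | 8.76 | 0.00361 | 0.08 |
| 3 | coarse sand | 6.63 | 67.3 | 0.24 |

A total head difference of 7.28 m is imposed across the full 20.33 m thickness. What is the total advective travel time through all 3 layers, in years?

With flow normal to the layers, continuity requires the same specific discharge q through every layer.
Σ(b_i/K_i) = 4.94/449 + 8.76/0.00361 + 6.63/67.3 = 2427 d.
q = Δh / Σ(b_i/K_i) = 7.28 / 2427 = 0.003000 m/day.
In each layer the seepage velocity is v_i = q/n_i, so the layer transit time is t_i = b_i·n_i / q:
  layer 1 (clean gravel): t_1 = 4.94 × 0.23 / 0.003000 = 378.7 d
  layer 2 (sandy clay): t_2 = 8.76 × 0.08 / 0.003000 = 233.6 d
  layer 3 (coarse sand): t_3 = 6.63 × 0.24 / 0.003000 = 530.4 d
Total t = Σ t_i = 1143 days = 3.129 years.

3.13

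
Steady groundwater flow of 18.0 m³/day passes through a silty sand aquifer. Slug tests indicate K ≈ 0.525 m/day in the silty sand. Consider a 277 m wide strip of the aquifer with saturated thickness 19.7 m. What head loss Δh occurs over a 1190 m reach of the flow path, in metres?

Cross-sectional area A = 277 × 19.7 = 5457 m².
From Q = K·A·i, i = Q / (K·A) = 18.0 / (0.5250 × 5457) = 0.006283.
Head loss Δh = i · L = 0.006283 × 1190 = 7.477 m.

7.48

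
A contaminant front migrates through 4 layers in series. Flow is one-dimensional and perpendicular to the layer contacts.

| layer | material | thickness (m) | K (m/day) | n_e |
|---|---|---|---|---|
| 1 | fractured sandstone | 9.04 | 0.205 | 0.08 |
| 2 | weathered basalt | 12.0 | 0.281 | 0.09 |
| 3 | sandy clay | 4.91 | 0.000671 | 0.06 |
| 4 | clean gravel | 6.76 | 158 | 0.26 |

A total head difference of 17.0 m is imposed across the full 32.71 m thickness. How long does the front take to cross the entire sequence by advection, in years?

4.60

With flow normal to the layers, continuity requires the same specific discharge q through every layer.
Σ(b_i/K_i) = 9.04/0.205 + 12.0/0.281 + 4.91/0.000671 + 6.76/158 = 7404 d.
q = Δh / Σ(b_i/K_i) = 17.0 / 7404 = 0.002296 m/day.
In each layer the seepage velocity is v_i = q/n_i, so the layer transit time is t_i = b_i·n_i / q:
  layer 1 (fractured sandstone): t_1 = 9.04 × 0.08 / 0.002296 = 315.0 d
  layer 2 (weathered basalt): t_2 = 12.0 × 0.09 / 0.002296 = 470.4 d
  layer 3 (sandy clay): t_3 = 4.91 × 0.06 / 0.002296 = 128.3 d
  layer 4 (clean gravel): t_4 = 6.76 × 0.26 / 0.002296 = 765.5 d
Total t = Σ t_i = 1679 days = 4.597 years.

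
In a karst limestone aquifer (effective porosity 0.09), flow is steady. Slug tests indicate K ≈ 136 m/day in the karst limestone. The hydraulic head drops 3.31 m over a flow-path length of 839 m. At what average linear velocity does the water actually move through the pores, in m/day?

Hydraulic gradient i = Δh / L = 3.31 / 839 = 0.003945.
Darcy flux q = K · i = 136.0 × 0.003945 = 0.5365 m/day.
Seepage velocity v = q / n_e = 0.5365 / 0.09 = 5.962 m/day.

5.96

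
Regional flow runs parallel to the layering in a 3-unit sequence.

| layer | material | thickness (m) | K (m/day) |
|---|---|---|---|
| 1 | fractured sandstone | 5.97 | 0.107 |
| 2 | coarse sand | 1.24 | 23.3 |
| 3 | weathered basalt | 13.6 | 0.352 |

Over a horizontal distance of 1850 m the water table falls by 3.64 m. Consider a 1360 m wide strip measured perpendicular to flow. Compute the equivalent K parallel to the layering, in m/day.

1.65

Flow is parallel to layering, so each bed carries its own Darcy discharge and the transmissivities add.
Σ(K_i·b_i) = 0.107×5.97 + 23.3×1.24 + 0.352×13.6 = 34.32 m²/day.
Total thickness b = 20.81 m, so K_eq = Σ(K_i·b_i)/b = 1.649 m/day.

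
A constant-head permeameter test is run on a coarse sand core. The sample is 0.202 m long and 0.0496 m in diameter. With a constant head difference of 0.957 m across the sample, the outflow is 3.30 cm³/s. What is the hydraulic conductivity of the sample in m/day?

31.1

Cross-sectional area A = π·(d/2)² = π × (0.0496/2)² = 0.001932 m².
Convert discharge: 3.30 cm³/s = 3.300e-06 m³/s.
Darcy's law rearranged: K = Q·L / (A·Δh) = 3.300e-06 × 0.202 / (0.001932 × 0.957) = 0.0003605 m/s = 31.15 m/day.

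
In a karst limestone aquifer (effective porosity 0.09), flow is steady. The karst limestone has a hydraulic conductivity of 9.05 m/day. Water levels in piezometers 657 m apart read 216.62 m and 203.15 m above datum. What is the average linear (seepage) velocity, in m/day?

Hydraulic gradient i = (216.62 − 203.15) / 657 = 13.47 / 657 = 0.02050.
Darcy flux q = K · i = 9.050 × 0.02050 = 0.1855 m/day.
Seepage velocity v = q / n_e = 0.1855 / 0.09 = 2.062 m/day.

2.06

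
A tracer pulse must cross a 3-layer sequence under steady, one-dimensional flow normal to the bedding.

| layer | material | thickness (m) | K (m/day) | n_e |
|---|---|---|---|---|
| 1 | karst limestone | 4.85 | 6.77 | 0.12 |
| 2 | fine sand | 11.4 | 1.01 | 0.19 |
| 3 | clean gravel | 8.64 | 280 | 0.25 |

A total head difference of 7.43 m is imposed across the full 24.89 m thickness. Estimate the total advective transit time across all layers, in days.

With flow normal to the layers, continuity requires the same specific discharge q through every layer.
Σ(b_i/K_i) = 4.85/6.77 + 11.4/1.01 + 8.64/280 = 12.03 d.
q = Δh / Σ(b_i/K_i) = 7.43 / 12.03 = 0.6174 m/day.
In each layer the seepage velocity is v_i = q/n_i, so the layer transit time is t_i = b_i·n_i / q:
  layer 1 (karst limestone): t_1 = 4.85 × 0.12 / 0.6174 = 0.9427 d
  layer 2 (fine sand): t_2 = 11.4 × 0.19 / 0.6174 = 3.508 d
  layer 3 (clean gravel): t_3 = 8.64 × 0.25 / 0.6174 = 3.499 d
Total t = Σ t_i = 7.949 days.

7.95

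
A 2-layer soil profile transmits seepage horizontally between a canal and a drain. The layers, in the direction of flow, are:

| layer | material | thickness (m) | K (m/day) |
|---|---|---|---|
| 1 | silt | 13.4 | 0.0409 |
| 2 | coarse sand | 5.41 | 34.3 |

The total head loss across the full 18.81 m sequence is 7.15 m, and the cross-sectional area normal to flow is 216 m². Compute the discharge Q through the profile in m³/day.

4.71

Flow is perpendicular to layering, so the layers act in series and the equivalent K is the thickness-weighted harmonic mean.
Total thickness L = 13.4 + 5.41 = 18.81 m.
Σ(b_i/K_i) = 13.4/0.0409 + 5.41/34.3 = 327.8 d.
K_eq = L / Σ(b_i/K_i) = 18.81 / 327.8 = 0.05738 m/day.
Q = K_eq · A · (Δh/L) = 0.05738 × 216 × (7.15/18.81) = 4.712 m³/day.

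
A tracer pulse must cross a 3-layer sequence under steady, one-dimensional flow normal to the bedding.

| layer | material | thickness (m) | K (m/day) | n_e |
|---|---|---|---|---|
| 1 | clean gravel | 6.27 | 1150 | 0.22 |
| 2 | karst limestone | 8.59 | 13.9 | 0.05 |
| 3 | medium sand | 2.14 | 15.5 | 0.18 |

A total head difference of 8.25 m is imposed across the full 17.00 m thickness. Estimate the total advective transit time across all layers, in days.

0.203

With flow normal to the layers, continuity requires the same specific discharge q through every layer.
Σ(b_i/K_i) = 6.27/1150 + 8.59/13.9 + 2.14/15.5 = 0.7615 d.
q = Δh / Σ(b_i/K_i) = 8.25 / 0.7615 = 10.83 m/day.
In each layer the seepage velocity is v_i = q/n_i, so the layer transit time is t_i = b_i·n_i / q:
  layer 1 (clean gravel): t_1 = 6.27 × 0.22 / 10.83 = 0.1273 d
  layer 2 (karst limestone): t_2 = 8.59 × 0.05 / 10.83 = 0.03964 d
  layer 3 (medium sand): t_3 = 2.14 × 0.18 / 10.83 = 0.03556 d
Total t = Σ t_i = 0.2025 days.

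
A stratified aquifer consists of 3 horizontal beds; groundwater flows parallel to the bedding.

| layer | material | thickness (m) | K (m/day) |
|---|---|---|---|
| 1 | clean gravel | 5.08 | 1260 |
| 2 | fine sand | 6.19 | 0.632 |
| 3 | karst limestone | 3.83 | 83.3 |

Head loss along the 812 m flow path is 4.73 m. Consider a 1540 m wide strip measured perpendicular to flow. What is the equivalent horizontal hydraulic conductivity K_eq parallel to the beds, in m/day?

445

Flow is parallel to layering, so each bed carries its own Darcy discharge and the transmissivities add.
Σ(K_i·b_i) = 1260×5.08 + 0.632×6.19 + 83.3×3.83 = 6724 m²/day.
Total thickness b = 15.10 m, so K_eq = Σ(K_i·b_i)/b = 445.3 m/day.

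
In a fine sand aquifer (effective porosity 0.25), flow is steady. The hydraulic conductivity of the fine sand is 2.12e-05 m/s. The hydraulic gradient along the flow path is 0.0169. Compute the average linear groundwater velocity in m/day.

Convert K: 2.12e-05 m/s × 86400 = 1.832 m/day.
Hydraulic gradient i = 0.0169.
Darcy flux q = K · i = 1.832 × 0.01690 = 0.03096 m/day.
Seepage velocity v = q / n_e = 0.03096 / 0.25 = 0.1238 m/day.

0.124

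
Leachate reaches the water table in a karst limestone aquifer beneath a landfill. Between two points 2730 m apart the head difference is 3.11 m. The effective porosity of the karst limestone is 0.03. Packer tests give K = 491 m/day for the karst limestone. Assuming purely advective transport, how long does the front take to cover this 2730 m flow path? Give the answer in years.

Hydraulic gradient i = Δh / L = 3.11 / 2730 = 0.001139.
Darcy flux q = K · i = 491.0 × 0.001139 = 0.5593 m/day.
Seepage velocity v = q / n_e = 0.5593 / 0.03 = 18.64 m/day.
Travel time t = L / v = 2730 / 18.64 = 146.4 days = 0.4009 years.

0.401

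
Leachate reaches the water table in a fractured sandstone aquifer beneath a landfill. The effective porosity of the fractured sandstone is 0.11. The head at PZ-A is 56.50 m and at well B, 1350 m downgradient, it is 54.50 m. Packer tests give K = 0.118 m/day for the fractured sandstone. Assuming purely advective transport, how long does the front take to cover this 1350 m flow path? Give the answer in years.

Hydraulic gradient i = (56.50 − 54.50) / 1350 = 2 / 1350 = 0.001481.
Darcy flux q = K · i = 0.1180 × 0.001481 = 0.0001748 m/day.
Seepage velocity v = q / n_e = 0.0001748 / 0.11 = 0.001589 m/day.
Travel time t = L / v = 1350 / 0.001589 = 8.495e+05 days = 2326 years.

2330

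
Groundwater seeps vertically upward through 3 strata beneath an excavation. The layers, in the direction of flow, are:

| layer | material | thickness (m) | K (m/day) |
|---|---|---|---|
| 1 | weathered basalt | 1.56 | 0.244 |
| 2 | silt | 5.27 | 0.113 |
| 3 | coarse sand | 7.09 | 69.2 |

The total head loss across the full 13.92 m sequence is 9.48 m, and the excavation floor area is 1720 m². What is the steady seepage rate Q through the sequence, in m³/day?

307

Flow is perpendicular to layering, so the layers act in series and the equivalent K is the thickness-weighted harmonic mean.
Total thickness L = 1.56 + 5.27 + 7.09 = 13.92 m.
Σ(b_i/K_i) = 1.56/0.244 + 5.27/0.113 + 7.09/69.2 = 53.13 d.
K_eq = L / Σ(b_i/K_i) = 13.92 / 53.13 = 0.2620 m/day.
Q = K_eq · A · (Δh/L) = 0.2620 × 1720 × (9.48/13.92) = 306.9 m³/day.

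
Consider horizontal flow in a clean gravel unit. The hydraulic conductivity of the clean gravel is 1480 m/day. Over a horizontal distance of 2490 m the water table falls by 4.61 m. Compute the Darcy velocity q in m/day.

Hydraulic gradient i = Δh / L = 4.61 / 2490 = 0.001851.
Specific discharge q = K · i = 1480 × 0.001851 = 2.740 m/day.

2.74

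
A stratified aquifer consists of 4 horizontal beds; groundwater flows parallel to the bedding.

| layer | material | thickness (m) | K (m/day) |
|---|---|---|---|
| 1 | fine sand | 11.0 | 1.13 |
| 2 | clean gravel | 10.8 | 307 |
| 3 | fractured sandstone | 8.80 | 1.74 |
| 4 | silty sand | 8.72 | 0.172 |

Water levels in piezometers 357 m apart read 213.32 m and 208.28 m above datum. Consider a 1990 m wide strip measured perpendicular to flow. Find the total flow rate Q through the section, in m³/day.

94000

Flow is parallel to layering, so each bed carries its own Darcy discharge and the transmissivities add.
Σ(K_i·b_i) = 1.13×11.0 + 307×10.8 + 1.74×8.80 + 0.172×8.72 = 3345 m²/day.
Hydraulic gradient i = (213.32 − 208.28) / 357 = 5.04 / 357 = 0.01412.
Q = Σ(K_i·b_i) · W · i = 3345 × 1990 × 0.01412 = 93970 m³/day.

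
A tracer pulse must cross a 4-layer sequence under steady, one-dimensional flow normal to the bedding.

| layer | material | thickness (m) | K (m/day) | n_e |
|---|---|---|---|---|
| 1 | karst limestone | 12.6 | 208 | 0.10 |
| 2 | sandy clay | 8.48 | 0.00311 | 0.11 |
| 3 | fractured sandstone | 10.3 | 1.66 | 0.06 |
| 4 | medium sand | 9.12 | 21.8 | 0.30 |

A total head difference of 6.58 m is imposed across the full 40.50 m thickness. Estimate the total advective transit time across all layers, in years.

6.31

With flow normal to the layers, continuity requires the same specific discharge q through every layer.
Σ(b_i/K_i) = 12.6/208 + 8.48/0.00311 + 10.3/1.66 + 9.12/21.8 = 2733 d.
q = Δh / Σ(b_i/K_i) = 6.58 / 2733 = 0.002407 m/day.
In each layer the seepage velocity is v_i = q/n_i, so the layer transit time is t_i = b_i·n_i / q:
  layer 1 (karst limestone): t_1 = 12.6 × 0.10 / 0.002407 = 523.4 d
  layer 2 (sandy clay): t_2 = 8.48 × 0.11 / 0.002407 = 387.5 d
  layer 3 (fractured sandstone): t_3 = 10.3 × 0.06 / 0.002407 = 256.7 d
  layer 4 (medium sand): t_4 = 9.12 × 0.30 / 0.002407 = 1137 d
Total t = Σ t_i = 2304 days = 6.308 years.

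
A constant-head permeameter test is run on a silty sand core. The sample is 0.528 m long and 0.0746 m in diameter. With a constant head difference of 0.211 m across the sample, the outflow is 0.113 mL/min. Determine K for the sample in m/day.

Cross-sectional area A = π·(d/2)² = π × (0.0746/2)² = 0.004371 m².
Convert discharge: 0.113 mL/min = 1.883e-09 m³/s.
Darcy's law rearranged: K = Q·L / (A·Δh) = 1.883e-09 × 0.528 / (0.004371 × 0.211) = 1.078e-06 m/s = 0.09316 m/day.

0.0932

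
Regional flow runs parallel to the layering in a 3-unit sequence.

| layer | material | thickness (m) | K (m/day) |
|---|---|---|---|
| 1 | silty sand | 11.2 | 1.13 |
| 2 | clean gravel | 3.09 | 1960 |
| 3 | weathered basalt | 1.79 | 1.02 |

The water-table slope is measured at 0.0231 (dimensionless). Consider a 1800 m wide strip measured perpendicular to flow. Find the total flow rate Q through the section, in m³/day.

252000

Flow is parallel to layering, so each bed carries its own Darcy discharge and the transmissivities add.
Σ(K_i·b_i) = 1.13×11.2 + 1960×3.09 + 1.02×1.79 = 6071 m²/day.
Hydraulic gradient i = 0.0231.
Q = Σ(K_i·b_i) · W · i = 6071 × 1800 × 0.02310 = 2.524e+05 m³/day.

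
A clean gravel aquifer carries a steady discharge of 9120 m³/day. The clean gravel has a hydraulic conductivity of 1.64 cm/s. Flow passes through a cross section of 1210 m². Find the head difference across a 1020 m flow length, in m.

5.43

Convert K: 1.64 cm/s × 864 = 1417 m/day.
From Q = K·A·i, i = Q / (K·A) = 9120 / (1417 × 1210) = 0.005319.
Head loss Δh = i · L = 0.005319 × 1020 = 5.426 m.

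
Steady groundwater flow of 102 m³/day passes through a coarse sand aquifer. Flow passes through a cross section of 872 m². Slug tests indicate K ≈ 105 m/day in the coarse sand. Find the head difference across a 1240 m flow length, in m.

1.38

From Q = K·A·i, i = Q / (K·A) = 102 / (105.0 × 872.0) = 0.001114.
Head loss Δh = i · L = 0.001114 × 1240 = 1.381 m.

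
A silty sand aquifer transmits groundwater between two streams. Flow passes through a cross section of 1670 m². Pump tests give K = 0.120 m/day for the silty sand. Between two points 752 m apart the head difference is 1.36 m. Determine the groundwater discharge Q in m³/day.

0.362

Hydraulic gradient i = Δh / L = 1.36 / 752 = 0.001809.
Darcy's law: Q = K · A · i = 0.1200 × 1670 × 0.001809 = 0.3624 m³/day.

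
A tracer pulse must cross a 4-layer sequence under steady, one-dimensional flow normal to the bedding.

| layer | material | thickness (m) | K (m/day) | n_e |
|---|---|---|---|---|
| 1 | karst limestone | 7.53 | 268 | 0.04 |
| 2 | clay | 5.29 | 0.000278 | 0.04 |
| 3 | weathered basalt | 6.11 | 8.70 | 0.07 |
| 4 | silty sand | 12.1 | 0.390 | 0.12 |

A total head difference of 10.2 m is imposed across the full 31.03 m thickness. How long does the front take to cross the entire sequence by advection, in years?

With flow normal to the layers, continuity requires the same specific discharge q through every layer.
Σ(b_i/K_i) = 7.53/268 + 5.29/0.000278 + 6.11/8.70 + 12.1/0.390 = 19061 d.
q = Δh / Σ(b_i/K_i) = 10.2 / 19061 = 0.0005351 m/day.
In each layer the seepage velocity is v_i = q/n_i, so the layer transit time is t_i = b_i·n_i / q:
  layer 1 (karst limestone): t_1 = 7.53 × 0.04 / 0.0005351 = 562.8 d
  layer 2 (clay): t_2 = 5.29 × 0.04 / 0.0005351 = 395.4 d
  layer 3 (weathered basalt): t_3 = 6.11 × 0.07 / 0.0005351 = 799.2 d
  layer 4 (silty sand): t_4 = 12.1 × 0.12 / 0.0005351 = 2713 d
Total t = Σ t_i = 4471 days = 12.24 years.

12.2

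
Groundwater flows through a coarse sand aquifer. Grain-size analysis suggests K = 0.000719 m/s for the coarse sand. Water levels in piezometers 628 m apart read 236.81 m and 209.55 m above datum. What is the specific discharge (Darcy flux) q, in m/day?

Convert K: 0.000719 m/s × 86400 = 62.12 m/day.
Hydraulic gradient i = (236.81 − 209.55) / 628 = 27.26 / 628 = 0.04341.
Specific discharge q = K · i = 62.12 × 0.04341 = 2.697 m/day.

2.70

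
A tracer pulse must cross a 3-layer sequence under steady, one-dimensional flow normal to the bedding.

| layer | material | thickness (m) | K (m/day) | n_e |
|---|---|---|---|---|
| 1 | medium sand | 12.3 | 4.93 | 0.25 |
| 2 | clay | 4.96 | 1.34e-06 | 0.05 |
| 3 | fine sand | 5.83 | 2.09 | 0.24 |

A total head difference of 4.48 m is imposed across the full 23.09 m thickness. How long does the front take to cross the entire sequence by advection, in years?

With flow normal to the layers, continuity requires the same specific discharge q through every layer.
Σ(b_i/K_i) = 12.3/4.93 + 4.96/1.34e-06 + 5.83/2.09 = 3.701e+06 d.
q = Δh / Σ(b_i/K_i) = 4.48 / 3.701e+06 = 1.210e-06 m/day.
In each layer the seepage velocity is v_i = q/n_i, so the layer transit time is t_i = b_i·n_i / q:
  layer 1 (medium sand): t_1 = 12.3 × 0.25 / 1.210e-06 = 2.541e+06 d
  layer 2 (clay): t_2 = 4.96 × 0.05 / 1.210e-06 = 2.049e+05 d
  layer 3 (fine sand): t_3 = 5.83 × 0.24 / 1.210e-06 = 1.156e+06 d
Total t = Σ t_i = 3.902e+06 days = 10682 years.

10700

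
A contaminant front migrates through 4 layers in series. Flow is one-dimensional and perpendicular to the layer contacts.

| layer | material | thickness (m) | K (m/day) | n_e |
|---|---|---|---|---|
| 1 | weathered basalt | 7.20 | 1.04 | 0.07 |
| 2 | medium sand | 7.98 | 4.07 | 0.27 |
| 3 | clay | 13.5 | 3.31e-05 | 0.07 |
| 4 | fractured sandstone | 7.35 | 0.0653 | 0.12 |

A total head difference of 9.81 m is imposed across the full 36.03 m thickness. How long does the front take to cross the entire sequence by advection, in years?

With flow normal to the layers, continuity requires the same specific discharge q through every layer.
Σ(b_i/K_i) = 7.20/1.04 + 7.98/4.07 + 13.5/3.31e-05 + 7.35/0.0653 = 4.080e+05 d.
q = Δh / Σ(b_i/K_i) = 9.81 / 4.080e+05 = 2.405e-05 m/day.
In each layer the seepage velocity is v_i = q/n_i, so the layer transit time is t_i = b_i·n_i / q:
  layer 1 (weathered basalt): t_1 = 7.20 × 0.07 / 2.405e-05 = 20960 d
  layer 2 (medium sand): t_2 = 7.98 × 0.27 / 2.405e-05 = 89605 d
  layer 3 (clay): t_3 = 13.5 × 0.07 / 2.405e-05 = 39300 d
  layer 4 (fractured sandstone): t_4 = 7.35 × 0.12 / 2.405e-05 = 36680 d
Total t = Σ t_i = 1.865e+05 days = 510.7 years.

511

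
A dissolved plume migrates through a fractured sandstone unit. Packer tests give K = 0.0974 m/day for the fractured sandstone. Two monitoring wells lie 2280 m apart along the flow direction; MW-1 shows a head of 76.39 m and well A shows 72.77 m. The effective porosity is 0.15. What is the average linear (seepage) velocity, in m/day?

0.00103

Hydraulic gradient i = (76.39 − 72.77) / 2280 = 3.62 / 2280 = 0.001588.
Darcy flux q = K · i = 0.09740 × 0.001588 = 0.0001546 m/day.
Seepage velocity v = q / n_e = 0.0001546 / 0.15 = 0.001031 m/day.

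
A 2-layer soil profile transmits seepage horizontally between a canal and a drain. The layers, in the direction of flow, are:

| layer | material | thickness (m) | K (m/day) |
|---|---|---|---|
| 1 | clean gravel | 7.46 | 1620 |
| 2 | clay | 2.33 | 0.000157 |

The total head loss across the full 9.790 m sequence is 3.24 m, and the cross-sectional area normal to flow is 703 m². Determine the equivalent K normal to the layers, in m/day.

0.000660

Flow is perpendicular to layering, so the layers act in series and the equivalent K is the thickness-weighted harmonic mean.
Total thickness L = 7.46 + 2.33 = 9.790 m.
Σ(b_i/K_i) = 7.46/1620 + 2.33/0.000157 = 14841 d.
K_eq = L / Σ(b_i/K_i) = 9.790 / 14841 = 0.0006597 m/day.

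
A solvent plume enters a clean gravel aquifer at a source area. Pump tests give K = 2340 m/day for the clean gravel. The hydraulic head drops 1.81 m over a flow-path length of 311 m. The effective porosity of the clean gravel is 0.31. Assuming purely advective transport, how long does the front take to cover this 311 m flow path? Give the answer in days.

Hydraulic gradient i = Δh / L = 1.81 / 311 = 0.005820.
Darcy flux q = K · i = 2340 × 0.005820 = 13.62 m/day.
Seepage velocity v = q / n_e = 13.62 / 0.31 = 43.93 m/day.
Travel time t = L / v = 311 / 43.93 = 7.079 days.

7.08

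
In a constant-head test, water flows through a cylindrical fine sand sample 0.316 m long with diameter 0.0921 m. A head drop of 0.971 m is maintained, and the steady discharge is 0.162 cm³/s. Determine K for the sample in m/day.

Cross-sectional area A = π·(d/2)² = π × (0.0921/2)² = 0.006662 m².
Convert discharge: 0.162 cm³/s = 1.620e-07 m³/s.
Darcy's law rearranged: K = Q·L / (A·Δh) = 1.620e-07 × 0.316 / (0.006662 × 0.971) = 7.914e-06 m/s = 0.6837 m/day.

0.684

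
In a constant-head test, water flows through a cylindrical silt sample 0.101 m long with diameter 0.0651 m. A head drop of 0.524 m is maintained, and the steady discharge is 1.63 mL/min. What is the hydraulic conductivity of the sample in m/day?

Cross-sectional area A = π·(d/2)² = π × (0.0651/2)² = 0.003329 m².
Convert discharge: 1.63 mL/min = 2.717e-08 m³/s.
Darcy's law rearranged: K = Q·L / (A·Δh) = 2.717e-08 × 0.101 / (0.003329 × 0.524) = 1.573e-06 m/s = 0.1359 m/day.

0.136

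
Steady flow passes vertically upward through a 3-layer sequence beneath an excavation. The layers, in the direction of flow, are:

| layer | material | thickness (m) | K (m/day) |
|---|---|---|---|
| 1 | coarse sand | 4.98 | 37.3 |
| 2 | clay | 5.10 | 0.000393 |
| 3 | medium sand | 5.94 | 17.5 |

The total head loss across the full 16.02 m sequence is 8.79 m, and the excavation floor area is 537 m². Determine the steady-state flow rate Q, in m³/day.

0.364

Flow is perpendicular to layering, so the layers act in series and the equivalent K is the thickness-weighted harmonic mean.
Total thickness L = 4.98 + 5.10 + 5.94 = 16.02 m.
Σ(b_i/K_i) = 4.98/37.3 + 5.10/0.000393 + 5.94/17.5 = 12978 d.
K_eq = L / Σ(b_i/K_i) = 16.02 / 12978 = 0.001234 m/day.
Q = K_eq · A · (Δh/L) = 0.001234 × 537 × (8.79/16.02) = 0.3637 m³/day.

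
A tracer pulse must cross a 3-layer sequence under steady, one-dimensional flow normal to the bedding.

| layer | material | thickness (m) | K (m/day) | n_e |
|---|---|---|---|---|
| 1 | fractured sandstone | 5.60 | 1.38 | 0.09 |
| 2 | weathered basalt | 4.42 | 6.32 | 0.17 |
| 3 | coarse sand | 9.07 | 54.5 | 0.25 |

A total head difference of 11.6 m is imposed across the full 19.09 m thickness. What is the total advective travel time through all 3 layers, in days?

1.50

With flow normal to the layers, continuity requires the same specific discharge q through every layer.
Σ(b_i/K_i) = 5.60/1.38 + 4.42/6.32 + 9.07/54.5 = 4.924 d.
q = Δh / Σ(b_i/K_i) = 11.6 / 4.924 = 2.356 m/day.
In each layer the seepage velocity is v_i = q/n_i, so the layer transit time is t_i = b_i·n_i / q:
  layer 1 (fractured sandstone): t_1 = 5.60 × 0.09 / 2.356 = 0.2139 d
  layer 2 (weathered basalt): t_2 = 4.42 × 0.17 / 2.356 = 0.3189 d
  layer 3 (coarse sand): t_3 = 9.07 × 0.25 / 2.356 = 0.9625 d
Total t = Σ t_i = 1.495 days.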